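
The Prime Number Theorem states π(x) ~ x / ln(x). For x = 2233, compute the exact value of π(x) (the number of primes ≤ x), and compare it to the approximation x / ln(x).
π(2233) = 331;  x/ln(x) ≈ 289.58;  relative error ≈ 12.51%.

Directly count primes up to 2233: π(2233) = 331. The PNT approximation gives 2233/ln(2233) ≈ 2233/7.71110 ≈ 289.58. Relative error (π(x) − x/ln(x)) / π(x) ≈ 12.51%; the approximation is known to undercount slightly (Li(x) is a better estimate).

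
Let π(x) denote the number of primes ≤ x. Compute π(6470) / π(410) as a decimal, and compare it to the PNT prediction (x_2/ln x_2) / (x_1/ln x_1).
π(6470)/π(410) = 839/80 ≈ 10.4875;  PNT prediction ≈ 10.8192.

π(410) = 80 and π(6470) = 839, so π(6470)/π(410) ≈ 10.4875. The PNT-predicted ratio is (6470/ln(6470)) / (410/ln(410)) ≈ 10.8192. The two agree to within a few percent, as expected.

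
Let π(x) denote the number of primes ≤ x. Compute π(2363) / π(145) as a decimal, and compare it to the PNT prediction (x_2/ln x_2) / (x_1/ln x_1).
π(2363)/π(145) = 350/34 ≈ 10.2941;  PNT prediction ≈ 10.4412.

π(145) = 34 and π(2363) = 350, so π(2363)/π(145) ≈ 10.2941. The PNT-predicted ratio is (2363/ln(2363)) / (145/ln(145)) ≈ 10.4412. The two agree to within a few percent, as expected.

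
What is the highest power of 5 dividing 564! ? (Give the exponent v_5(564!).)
v_5(564!) = 138

Legendre's formula: v_p(n!) = Σ_{k ≥ 1} ⌊n / p^k⌋. For p = 5, n = 564, the terms are:
  ⌊564/5^1⌋ = ⌊564/5⌋ = 112
  ⌊564/5^2⌋ = ⌊564/25⌋ = 22
  ⌊564/5^3⌋ = ⌊564/125⌋ = 4
(the next term ⌊564/5^4⌋ = 0, terminating the sum). Summing: v_5(564!) = 112 + 22 + 4 = 138.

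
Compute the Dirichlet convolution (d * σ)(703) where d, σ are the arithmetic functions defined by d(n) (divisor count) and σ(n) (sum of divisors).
(d * σ)(703) = 880

Divisors of 703: [1, 19, 37, 703]. For each d | 703:
  d = 1: d(1) · σ(703/1) = 1 · 760 = 760
  d = 19: d(19) · σ(703/19) = 2 · 38 = 76
  d = 37: d(37) · σ(703/37) = 2 · 20 = 40
  d = 703: d(703) · σ(703/703) = 4 · 1 = 4
Summing: (d * σ)(703) = 760 + 76 + 40 + 4 = 880.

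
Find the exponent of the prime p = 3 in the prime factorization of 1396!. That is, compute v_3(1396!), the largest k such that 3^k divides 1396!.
v_3(1396!) = 694

Legendre's formula: v_p(n!) = Σ_{k ≥ 1} ⌊n / p^k⌋. For p = 3, n = 1396, the terms are:
  ⌊1396/3^1⌋ = ⌊1396/3⌋ = 465
  ⌊1396/3^2⌋ = ⌊1396/9⌋ = 155
  ⌊1396/3^3⌋ = ⌊1396/27⌋ = 51
  ⌊1396/3^4⌋ = ⌊1396/81⌋ = 17
  ⌊1396/3^5⌋ = ⌊1396/243⌋ = 5
  ⌊1396/3^6⌋ = ⌊1396/729⌋ = 1
(the next term ⌊1396/3^7⌋ = 0, terminating the sum). Summing: v_3(1396!) = 465 + 155 + 51 + 17 + 5 + 1 = 694.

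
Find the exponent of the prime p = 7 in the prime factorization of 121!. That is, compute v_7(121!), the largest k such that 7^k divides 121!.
v_7(121!) = 19

Legendre's formula: v_p(n!) = Σ_{k ≥ 1} ⌊n / p^k⌋. For p = 7, n = 121, the terms are:
  ⌊121/7^1⌋ = ⌊121/7⌋ = 17
  ⌊121/7^2⌋ = ⌊121/49⌋ = 2
(the next term ⌊121/7^3⌋ = 0, terminating the sum). Summing: v_7(121!) = 17 + 2 = 19.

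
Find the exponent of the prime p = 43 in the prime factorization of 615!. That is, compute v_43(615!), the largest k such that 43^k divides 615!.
v_43(615!) = 14

Legendre's formula: v_p(n!) = Σ_{k ≥ 1} ⌊n / p^k⌋. For p = 43, n = 615, the terms are:
  ⌊615/43^1⌋ = ⌊615/43⌋ = 14
(the next term ⌊615/43^2⌋ = 0, terminating the sum). Summing: v_43(615!) = 14 = 14.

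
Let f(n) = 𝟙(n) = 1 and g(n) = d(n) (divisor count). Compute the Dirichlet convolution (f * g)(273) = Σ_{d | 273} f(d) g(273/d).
(𝟙 * d)(273) = 27

Divisors of 273: [1, 3, 7, 13, 21, 39, 91, 273]. For each d | 273:
  d = 1: 𝟙(1) · d(273/1) = 1 · 8 = 8
  d = 3: 𝟙(3) · d(273/3) = 1 · 4 = 4
  d = 7: 𝟙(7) · d(273/7) = 1 · 4 = 4
  d = 13: 𝟙(13) · d(273/13) = 1 · 4 = 4
  d = 21: 𝟙(21) · d(273/21) = 1 · 2 = 2
  d = 39: 𝟙(39) · d(273/39) = 1 · 2 = 2
  d = 91: 𝟙(91) · d(273/91) = 1 · 2 = 2
  d = 273: 𝟙(273) · d(273/273) = 1 · 1 = 1
Summing: (𝟙 * d)(273) = 8 + 4 + 4 + 4 + 2 + 2 + 2 + 1 = 27.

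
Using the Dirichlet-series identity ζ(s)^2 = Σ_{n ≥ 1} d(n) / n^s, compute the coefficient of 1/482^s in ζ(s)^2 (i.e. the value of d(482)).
d(482) = 4

ζ(s)^2 = (Σ 1/m^s)(Σ 1/k^s). The coefficient of 1/n^s in the product is the number of ordered pairs (m, k) with mk = n, which equals d(n). For n = 482, divisors are [1, 2, 241, 482], so d(482) = 4.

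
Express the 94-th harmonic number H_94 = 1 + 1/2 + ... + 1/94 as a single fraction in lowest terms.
H_94 = 3684269126502577787295988888472646995861/718766754945489455304472257065075294400

Direct summation: H_94 = 1 + 1/2 + ... + 1/94. The least common denominator is lcm(1, ..., 94) = 718766754945489455304472257065075294400; over this denominator the numerator is 718766754945489455304472257065075294400 + 359383377472744727652236128532537647200 + 239588918315163151768157419021691764800 + 179691688736372363826118064266268823600 + 143753350989097891060894451413015058880 + 119794459157581575884078709510845882400 + 102680964992212779329210322437867899200 + 89845844368186181913059032133134411800 + 79862972771721050589385806340563921600 + 71876675494548945530447225706507529440 + 65342432267771768664042932460461390400 + 59897229578790787942039354755422941200 + 55289750380422265792651712081928868800 + 51340482496106389664605161218933949600 + 47917783663032630353631483804338352960 + 44922922184093090956529516066567205900 + 42280397349734673841439544533239723200 + 39931486385860525294692903170281960800 + 37829829207657339752866960898161857600 + 35938337747274472765223612853253764720 + 34226988330737593109736774145955966400 + 32671216133885884332021466230230695200 + 31250728475890845882803141611525012800 + 29948614789395393971019677377711470600 + 28750670197819578212178890282603011776 + 27644875190211132896325856040964434400 + 26620990923907016863128602113521307200 + 25670241248053194832302580609466974800 + 24785060515361705355326629553968113600 + 23958891831516315176815741902169176480 + 23186024353080305009821685711776622400 + 22461461092046545478264758033283602950 + 21780810755923922888014310820153796800 + 21140198674867336920719772266619861600 + 20536192998442555865842064487573579840 + 19965743192930262647346451585140980400 + 19426128512040255548769520461218251200 + 18914914603828669876433480449080928800 + 18429916793474088597550570693976289600 + 17969168873637236382611806426626882360 + 17530896462085108665962737977196958400 + 17113494165368796554868387072977983200 + 16715505928964871053592378071280820800 + 16335608066942942166010733115115347600 + 15972594554344210117877161268112784320 + 15625364237945422941401570805762506400 + 15292909679691265006478133129044155200 + 14974307394697696985509838688855735300 + 14668709284601825618458617491123985600 + 14375335098909789106089445141301505888 + 14093465783244891280479848177746574400 + 13822437595105566448162928020482217200 + 13561636885763951986876835038963684800 + 13310495461953508431564301056760653600 + 13068486453554353732808586492092278080 + 12835120624026597416151290304733487400 + 12609943069219113250955653632720619200 + 12392530257680852677663314776984056800 + 12182487371957448394991055204492801600 + 11979445915758157588407870951084588240 + 11783061556483433693515938640411070400 + 11593012176540152504910842855888311200 + 11408996110245864369912258048651988800 + 11230730546023272739132379016641801475 + 11057950076084453158530342416385773760 + 10890405377961961444007155410076898400 + 10727862014111782914992123239777243200 + 10570099337433668460359886133309930800 + 10416909491963615294267713870508337600 + 10268096499221277932921032243786789920 + 10123475421767457116964397986832046400 + 9982871596465131323673225792570490200 + 9846119930760129524718798041987332800 + 9713064256020127774384760230609125600 + 9583556732606526070726296760867670592 + 9457457301914334938216740224540464400 + 9334633181110252666291847494351627200 + 9214958396737044298775285346988144800 + 9098313353740372851955345026140193600 + 8984584436818618191305903213313441180 + 8873663641302338954376200704507102400 + 8765448231042554332981368988598479200 + 8659840421029993437403280205603316800 + 8556747082684398277434193536488991600 + 8456079469946934768287908906647944640 + 8357752964482435526796189035640410400 + 8261686838453901785108876517989371200 + 8167804033471471083005366557557673800 + 8076030954443701744994070304101969600 + 7986297277172105058938580634056392160 + 7898535768631752256093101725989838400 + 7812682118972711470700785402881253200 + 7728674784360101669940561903925540800 + 7646454839845632503239066564522077600 = 3684269126502577787295988888472646995861, so H_94 = 3684269126502577787295988888472646995861/718766754945489455304472257065075294400 (already in lowest terms) ≈ 5.12582. (The PNT-adjacent estimate ln(94) + γ ≈ 5.12051 matches within O(1/n).)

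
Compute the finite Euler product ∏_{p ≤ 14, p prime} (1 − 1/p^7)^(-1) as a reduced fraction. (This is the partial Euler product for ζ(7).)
∏ = 3823532992398595385956921875/3791873603058129477401581447

The primes p ≤ 14 are [2, 3, 5, 7, 11, 13]. For each prime, (1 − 1/p^7)^(-1) = p^7 / (p^7 − 1). The product is (1 − 1/2^7)^(-1), (1 − 1/3^7)^(-1), (1 − 1/5^7)^(-1), (1 − 1/7^7)^(-1), (1 − 1/11^7)^(-1), (1 − 1/13^7)^(-1) = ∏ p^7 / (p^7 − 1) = 3823532992398595385956921875/3791873603058129477401581447.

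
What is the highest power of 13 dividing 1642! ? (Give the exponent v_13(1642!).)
v_13(1642!) = 135

Legendre's formula: v_p(n!) = Σ_{k ≥ 1} ⌊n / p^k⌋. For p = 13, n = 1642, the terms are:
  ⌊1642/13^1⌋ = ⌊1642/13⌋ = 126
  ⌊1642/13^2⌋ = ⌊1642/169⌋ = 9
(the next term ⌊1642/13^3⌋ = 0, terminating the sum). Summing: v_13(1642!) = 126 + 9 = 135.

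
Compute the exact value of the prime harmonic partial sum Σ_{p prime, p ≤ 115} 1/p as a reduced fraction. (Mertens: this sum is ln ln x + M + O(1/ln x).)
Σ 1/p = 58472171373748331322981543916880425472323867753/31610054640417607788145206291543662493274686990

π(115) = 30, so the primes ≤ 115 are [2, 3, 5, 7, 11, 13, 17, 19, 23, 29, 31, 37, 41, 43, 47, 53, 59, 61, 67, 71, 73, 79, 83, 89, 97, 101, 103, 107, 109, 113]. Summing 1/p over these primes: 58472171373748331322981543916880425472323867753/31610054640417607788145206291543662493274686990 ≈ 1.8498. Mertens estimate ln ln(115) + 0.2615 ≈ 1.8186.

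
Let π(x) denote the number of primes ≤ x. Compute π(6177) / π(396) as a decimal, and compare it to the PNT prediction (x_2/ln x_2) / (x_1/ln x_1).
π(6177)/π(396) = 804/77 ≈ 10.4416;  PNT prediction ≈ 10.6891.

π(396) = 77 and π(6177) = 804, so π(6177)/π(396) ≈ 10.4416. The PNT-predicted ratio is (6177/ln(6177)) / (396/ln(396)) ≈ 10.6891. The two agree to within a few percent, as expected.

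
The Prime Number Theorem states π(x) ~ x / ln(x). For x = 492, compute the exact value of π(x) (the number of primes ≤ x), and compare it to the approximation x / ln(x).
π(492) = 94;  x/ln(x) ≈ 79.37;  relative error ≈ 15.56%.

Directly count primes up to 492: π(492) = 94. The PNT approximation gives 492/ln(492) ≈ 492/6.19848 ≈ 79.37. Relative error (π(x) − x/ln(x)) / π(x) ≈ 15.56%; the approximation is known to undercount slightly (Li(x) is a better estimate).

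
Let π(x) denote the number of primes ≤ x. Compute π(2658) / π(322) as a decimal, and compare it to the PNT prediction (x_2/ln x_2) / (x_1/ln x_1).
π(2658)/π(322) = 384/66 ≈ 5.8182;  PNT prediction ≈ 6.0450.

π(322) = 66 and π(2658) = 384, so π(2658)/π(322) ≈ 5.8182. The PNT-predicted ratio is (2658/ln(2658)) / (322/ln(322)) ≈ 6.0450. The two agree to within a few percent, as expected.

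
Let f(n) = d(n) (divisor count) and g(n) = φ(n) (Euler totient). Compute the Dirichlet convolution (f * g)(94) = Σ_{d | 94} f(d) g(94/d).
(d * φ)(94) = 144

Divisors of 94: [1, 2, 47, 94]. For each d | 94:
  d = 1: d(1) · φ(94/1) = 1 · 46 = 46
  d = 2: d(2) · φ(94/2) = 2 · 46 = 92
  d = 47: d(47) · φ(94/47) = 2 · 1 = 2
  d = 94: d(94) · φ(94/94) = 4 · 1 = 4
Summing: (d * φ)(94) = 46 + 92 + 2 + 4 = 144.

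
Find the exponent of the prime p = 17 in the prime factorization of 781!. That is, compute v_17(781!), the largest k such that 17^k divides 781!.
v_17(781!) = 47

Legendre's formula: v_p(n!) = Σ_{k ≥ 1} ⌊n / p^k⌋. For p = 17, n = 781, the terms are:
  ⌊781/17^1⌋ = ⌊781/17⌋ = 45
  ⌊781/17^2⌋ = ⌊781/289⌋ = 2
(the next term ⌊781/17^3⌋ = 0, terminating the sum). Summing: v_17(781!) = 45 + 2 = 47.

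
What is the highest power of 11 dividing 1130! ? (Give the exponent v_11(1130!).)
v_11(1130!) = 111

Legendre's formula: v_p(n!) = Σ_{k ≥ 1} ⌊n / p^k⌋. For p = 11, n = 1130, the terms are:
  ⌊1130/11^1⌋ = ⌊1130/11⌋ = 102
  ⌊1130/11^2⌋ = ⌊1130/121⌋ = 9
(the next term ⌊1130/11^3⌋ = 0, terminating the sum). Summing: v_11(1130!) = 102 + 9 = 111.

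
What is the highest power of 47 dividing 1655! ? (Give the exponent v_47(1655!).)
v_47(1655!) = 35

Legendre's formula: v_p(n!) = Σ_{k ≥ 1} ⌊n / p^k⌋. For p = 47, n = 1655, the terms are:
  ⌊1655/47^1⌋ = ⌊1655/47⌋ = 35
(the next term ⌊1655/47^2⌋ = 0, terminating the sum). Summing: v_47(1655!) = 35 = 35.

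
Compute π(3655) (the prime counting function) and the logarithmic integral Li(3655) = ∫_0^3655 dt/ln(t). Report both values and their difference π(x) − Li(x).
π(3655) = 510;  Li(3655) ≈ 523.54;  π(x) − Li(x) ≈ -13.54.

Direct count of primes ≤ 3655 gives π(3655) = 510. Numerical evaluation of the logarithmic integral gives Li(3655) ≈ 523.54. The difference π(x) − Li(x) ≈ -13.54 is typically negative for small/moderate x (Li(x) overestimates), though Littlewood's theorem shows this sign changes infinitely often.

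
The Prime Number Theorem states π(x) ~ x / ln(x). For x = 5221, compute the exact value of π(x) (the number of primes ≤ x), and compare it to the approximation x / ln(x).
π(5221) = 693;  x/ln(x) ≈ 609.90;  relative error ≈ 11.99%.

Directly count primes up to 5221: π(5221) = 693. The PNT approximation gives 5221/ln(5221) ≈ 5221/8.56044 ≈ 609.90. Relative error (π(x) − x/ln(x)) / π(x) ≈ 11.99%; the approximation is known to undercount slightly (Li(x) is a better estimate).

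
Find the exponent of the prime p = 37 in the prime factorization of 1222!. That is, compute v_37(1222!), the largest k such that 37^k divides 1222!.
v_37(1222!) = 33

Legendre's formula: v_p(n!) = Σ_{k ≥ 1} ⌊n / p^k⌋. For p = 37, n = 1222, the terms are:
  ⌊1222/37^1⌋ = ⌊1222/37⌋ = 33
(the next term ⌊1222/37^2⌋ = 0, terminating the sum). Summing: v_37(1222!) = 33 = 33.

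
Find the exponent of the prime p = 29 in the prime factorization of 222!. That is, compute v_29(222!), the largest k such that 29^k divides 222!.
v_29(222!) = 7

Legendre's formula: v_p(n!) = Σ_{k ≥ 1} ⌊n / p^k⌋. For p = 29, n = 222, the terms are:
  ⌊222/29^1⌋ = ⌊222/29⌋ = 7
(the next term ⌊222/29^2⌋ = 0, terminating the sum). Summing: v_29(222!) = 7 = 7.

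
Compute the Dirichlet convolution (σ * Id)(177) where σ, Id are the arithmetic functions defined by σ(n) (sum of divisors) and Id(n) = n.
(σ * Id)(177) = 833

Divisors of 177: [1, 3, 59, 177]. For each d | 177:
  d = 1: σ(1) · Id(177/1) = 1 · 177 = 177
  d = 3: σ(3) · Id(177/3) = 4 · 59 = 236
  d = 59: σ(59) · Id(177/59) = 60 · 3 = 180
  d = 177: σ(177) · Id(177/177) = 240 · 1 = 240
Summing: (σ * Id)(177) = 177 + 236 + 180 + 240 = 833.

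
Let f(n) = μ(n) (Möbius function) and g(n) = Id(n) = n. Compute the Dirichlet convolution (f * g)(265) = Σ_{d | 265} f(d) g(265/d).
(μ * Id)(265) = 208

Divisors of 265: [1, 5, 53, 265]. For each d | 265:
  d = 1: μ(1) · Id(265/1) = 1 · 265 = 265
  d = 5: μ(5) · Id(265/5) = -1 · 53 = -53
  d = 53: μ(53) · Id(265/53) = -1 · 5 = -5
  d = 265: μ(265) · Id(265/265) = 1 · 1 = 1
Summing: (μ * Id)(265) = 265 + -53 + -5 + 1 = 208.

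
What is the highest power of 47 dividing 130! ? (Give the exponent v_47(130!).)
v_47(130!) = 2

Legendre's formula: v_p(n!) = Σ_{k ≥ 1} ⌊n / p^k⌋. For p = 47, n = 130, the terms are:
  ⌊130/47^1⌋ = ⌊130/47⌋ = 2
(the next term ⌊130/47^2⌋ = 0, terminating the sum). Summing: v_47(130!) = 2 = 2.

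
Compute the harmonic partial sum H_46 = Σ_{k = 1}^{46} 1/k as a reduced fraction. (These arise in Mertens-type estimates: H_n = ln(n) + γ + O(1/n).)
H_46 = 5943339269060627227/1345655451257488800

Direct summation: H_46 = 1 + 1/2 + ... + 1/46. The least common denominator is lcm(1, ..., 46) = 9419588158802421600; over this denominator the numerator is 9419588158802421600 + 4709794079401210800 + 3139862719600807200 + 2354897039700605400 + 1883917631760484320 + 1569931359800403600 + 1345655451257488800 + 1177448519850302700 + 1046620906533602400 + 941958815880242160 + 856326196254765600 + 784965679900201800 + 724583704523263200 + 672827725628744400 + 627972543920161440 + 588724259925151350 + 554093421106024800 + 523310453266801200 + 495767797831706400 + 470979407940121080 + 448551817085829600 + 428163098127382800 + 409547311252279200 + 392482839950100900 + 376783526352096864 + 362291852261631600 + 348873635511200800 + 336413862814372200 + 324813384786290400 + 313986271960080720 + 303857682542013600 + 294362129962575675 + 285442065418255200 + 277046710553012400 + 269131090251497760 + 261655226633400600 + 254583463751416800 + 247883898915853200 + 241527901507754400 + 235489703970060540 + 229746052653717600 + 224275908542914800 + 219060189739591200 + 214081549063691400 + 209324181306720480 + 204773655626139600 = 41603374883424390589, so H_46 = 41603374883424390589/9419588158802421600; reducing by gcd(41603374883424390589, 9419588158802421600) = 7 gives 5943339269060627227/1345655451257488800 ≈ 4.41669. (The PNT-adjacent estimate ln(46) + γ ≈ 4.40586 matches within O(1/n).)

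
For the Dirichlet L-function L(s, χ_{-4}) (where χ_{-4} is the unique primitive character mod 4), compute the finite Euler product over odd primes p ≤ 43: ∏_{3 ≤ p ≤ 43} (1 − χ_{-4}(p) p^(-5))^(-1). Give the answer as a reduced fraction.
∏ = 32740559305695385712389870979185370874149053476477367448414215/32866839245274949258617282425703153368289421339680491851218944

The odd primes p ≤ 43 are [3, 5, 7, 11, 13, 17, 19, 23, 29, 31, 37, 41, 43]. For each, χ(p) = 1 if p ≡ 1 mod 4, χ(p) = −1 if p ≡ 3 mod 4. Taking (1 − χ(p)/p^5)^(-1) = p^5/(p^5 − χ(p)): (1 − (-1)/3^5)^(-1) · (1 − (1)/5^5)^(-1) · (1 − (-1)/7^5)^(-1) · (1 − (-1)/11^5)^(-1) · (1 − (1)/13^5)^(-1) · (1 − (1)/17^5)^(-1) · (1 − (-1)/19^5)^(-1) · (1 − (-1)/23^5)^(-1) · (1 − (1)/29^5)^(-1) · (1 − (-1)/31^5)^(-1) · (1 − (1)/37^5)^(-1) · (1 − (1)/41^5)^(-1) · (1 − (-1)/43^5)^(-1) = 32740559305695385712389870979185370874149053476477367448414215/32866839245274949258617282425703153368289421339680491851218944.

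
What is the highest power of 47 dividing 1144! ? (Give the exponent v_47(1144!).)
v_47(1144!) = 24

Legendre's formula: v_p(n!) = Σ_{k ≥ 1} ⌊n / p^k⌋. For p = 47, n = 1144, the terms are:
  ⌊1144/47^1⌋ = ⌊1144/47⌋ = 24
(the next term ⌊1144/47^2⌋ = 0, terminating the sum). Summing: v_47(1144!) = 24 = 24.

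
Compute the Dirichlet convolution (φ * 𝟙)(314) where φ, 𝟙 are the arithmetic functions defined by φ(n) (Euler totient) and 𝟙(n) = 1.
(φ * 𝟙)(314) = 314

Divisors of 314: [1, 2, 157, 314]. For each d | 314:
  d = 1: φ(1) · 𝟙(314/1) = 1 · 1 = 1
  d = 2: φ(2) · 𝟙(314/2) = 1 · 1 = 1
  d = 157: φ(157) · 𝟙(314/157) = 156 · 1 = 156
  d = 314: φ(314) · 𝟙(314/314) = 156 · 1 = 156
Summing: (φ * 𝟙)(314) = 1 + 1 + 156 + 156 = 314.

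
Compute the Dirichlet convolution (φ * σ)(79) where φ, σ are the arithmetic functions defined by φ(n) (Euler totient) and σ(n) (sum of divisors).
(φ * σ)(79) = 158

Divisors of 79: [1, 79]. For each d | 79:
  d = 1: φ(1) · σ(79/1) = 1 · 80 = 80
  d = 79: φ(79) · σ(79/79) = 78 · 1 = 78
Summing: (φ * σ)(79) = 80 + 78 = 158.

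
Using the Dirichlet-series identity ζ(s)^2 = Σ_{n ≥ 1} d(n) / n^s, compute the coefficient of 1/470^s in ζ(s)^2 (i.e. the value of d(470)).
d(470) = 8

ζ(s)^2 = (Σ 1/m^s)(Σ 1/k^s). The coefficient of 1/n^s in the product is the number of ordered pairs (m, k) with mk = n, which equals d(n). For n = 470, divisors are [1, 2, 5, 10, 47, 94, 235, 470], so d(470) = 8.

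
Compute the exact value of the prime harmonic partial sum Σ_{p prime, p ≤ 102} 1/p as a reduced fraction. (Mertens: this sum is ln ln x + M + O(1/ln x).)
Σ 1/p = 422113843906354093775418512493046577809/232862364358497360900063316880507363070

π(102) = 26, so the primes ≤ 102 are [2, 3, 5, 7, 11, 13, 17, 19, 23, 29, 31, 37, 41, 43, 47, 53, 59, 61, 67, 71, 73, 79, 83, 89, 97, 101]. Summing 1/p over these primes: 422113843906354093775418512493046577809/232862364358497360900063316880507363070 ≈ 1.8127. Mertens estimate ln ln(102) + 0.2615 ≈ 1.7930.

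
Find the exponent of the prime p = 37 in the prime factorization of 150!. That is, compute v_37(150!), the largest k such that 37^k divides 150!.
v_37(150!) = 4

Legendre's formula: v_p(n!) = Σ_{k ≥ 1} ⌊n / p^k⌋. For p = 37, n = 150, the terms are:
  ⌊150/37^1⌋ = ⌊150/37⌋ = 4
(the next term ⌊150/37^2⌋ = 0, terminating the sum). Summing: v_37(150!) = 4 = 4.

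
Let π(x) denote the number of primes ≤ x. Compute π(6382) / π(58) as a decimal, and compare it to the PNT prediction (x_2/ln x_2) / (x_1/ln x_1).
π(6382)/π(58) = 832/16 ≈ 52.0000;  PNT prediction ≈ 50.9961.

π(58) = 16 and π(6382) = 832, so π(6382)/π(58) ≈ 52.0000. The PNT-predicted ratio is (6382/ln(6382)) / (58/ln(58)) ≈ 50.9961. The two agree to within a few percent, as expected.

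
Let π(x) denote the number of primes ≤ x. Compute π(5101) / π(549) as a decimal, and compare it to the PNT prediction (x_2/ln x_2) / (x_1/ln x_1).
π(5101)/π(549) = 682/101 ≈ 6.7525;  PNT prediction ≈ 6.8654.

π(549) = 101 and π(5101) = 682, so π(5101)/π(549) ≈ 6.7525. The PNT-predicted ratio is (5101/ln(5101)) / (549/ln(549)) ≈ 6.8654. The two agree to within a few percent, as expected.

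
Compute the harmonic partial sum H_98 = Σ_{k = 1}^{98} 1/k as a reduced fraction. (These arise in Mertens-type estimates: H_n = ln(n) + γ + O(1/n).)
H_98 = 360264457021270114060513483605065190394007/69720375229712477164533808935312303556800

Direct summation: H_98 = 1 + 1/2 + ... + 1/98. The least common denominator is lcm(1, ..., 98) = 69720375229712477164533808935312303556800; over this denominator the numerator is 69720375229712477164533808935312303556800 + 34860187614856238582266904467656151778400 + 23240125076570825721511269645104101185600 + 17430093807428119291133452233828075889200 + 13944075045942495432906761787062460711360 + 11620062538285412860755634822552050592800 + 9960053604244639594933401276473186222400 + 8715046903714059645566726116914037944600 + 7746708358856941907170423215034700395200 + 6972037522971247716453380893531230355680 + 6338215929973861560412164448664754868800 + 5810031269142706430377817411276025296400 + 5363105786900959781887216071947100273600 + 4980026802122319797466700638236593111200 + 4648025015314165144302253929020820237120 + 4357523451857029822783363058457018972300 + 4101198542924263362619635819724253150400 + 3873354179428470953585211607517350197600 + 3669493433142761956028095207121700187200 + 3486018761485623858226690446765615177840 + 3320017868081546531644467092157728740800 + 3169107964986930780206082224332377434400 + 3031320662161412050631904736317926241600 + 2905015634571353215188908705638012648200 + 2788815009188499086581352357412492142272 + 2681552893450479890943608035973550136800 + 2582236119618980635723474405011566798400 + 2490013401061159898733350319118296555600 + 2404150869990085419466683066734907019200 + 2324012507657082572151126964510410118560 + 2249044362248789585952703514042332372800 + 2178761725928514911391681529228509486150 + 2112738643324620520137388149554918289600 + 2050599271462131681309817909862126575200 + 1992010720848927918986680255294637244480 + 1936677089714235476792605803758675098800 + 1884334465667904788230643484738170366400 + 1834746716571380978014047603560850093600 + 1787701928966986593962405357315700091200 + 1743009380742811929113345223382807588920 + 1700496956822255540598385583788104964800 + 1660008934040773265822233546078864370400 + 1621404075109592492198460672914239617600 + 1584553982493465390103041112166188717200 + 1549341671771388381434084643006940079040 + 1515660331080706025315952368158963120800 + 1483412238930052705628378913517283054400 + 1452507817285676607594454352819006324100 + 1422864800606377084990485896639026603200 + 1394407504594249543290676178706246071136 + 1367066180974754454206545273241417716800 + 1340776446725239945471804017986775068400 + 1315478777919103342727052998779477425600 + 1291118059809490317861737202505783399200 + 1267643185994772312082432889732950973760 + 1245006700530579949366675159559148277800 + 1223164477714253985342698402373900062400 + 1202075434995042709733341533367453509600 + 1181701275079872494314132354835801755200 + 1162006253828541286075563482255205059280 + 1142956970978893068271046048119873828800 + 1124522181124394792976351757021166186400 + 1106672622693848843881489030719242913600 + 1089380862964257455695840764614254743075 + 1072621157380191956377443214389420054720 + 1056369321662310260068694074777459144800 + 1040602615368842942754235954258392590400 + 1025299635731065840654908954931063287600 + 1010440220720470683543968245439308747200 + 996005360424463959493340127647318622240 + 981977115911443340345546604722708500800 + 968338544857117738396302901879337549400 + 955073633283732563897723410072771281600 + 942167232833952394115321742369085183200 + 929605003062833028860450785804164047424 + 917373358285690489007023801780425046800 + 905459418567694508630309206952107838400 + 893850964483493296981202678657850045600 + 882536395312816166639668467535598779200 + 871504690371405964556672611691403794460 + 860745373206326878574491468337188932800 + 850248478411127770299192791894052482400 + 840004520839909363428118179943521729600 + 830004467020386632911116773039432185200 + 820239708584852672523927163944850630080 + 810702037554796246099230336457119808800 + 801383623330028473155561022244969006400 + 792276991246732695051520556083094358600 + 783375002581039069264424819497891051200 + 774670835885694190717042321503470039520 + 766157969557279968841030867421014324800 + 757830165540353012657976184079481560400 + 749681454082929861984234504680777457600 + 741706119465026352814189456758641527200 + 733898686628552391205619041424340037440 + 726253908642838303797227176409503162050 + 718766754945489455304472257065075294400 + 711432400303188542495242948319513301600 = 360264457021270114060513483605065190394007, so H_98 = 360264457021270114060513483605065190394007/69720375229712477164533808935312303556800 (already in lowest terms) ≈ 5.16728. (The PNT-adjacent estimate ln(98) + γ ≈ 5.16218 matches within O(1/n).)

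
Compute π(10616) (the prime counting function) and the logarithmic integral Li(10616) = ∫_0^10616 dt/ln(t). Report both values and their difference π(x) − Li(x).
π(10616) = 1295;  Li(10616) ≈ 1312.80;  π(x) − Li(x) ≈ -17.80.

Direct count of primes ≤ 10616 gives π(10616) = 1295. Numerical evaluation of the logarithmic integral gives Li(10616) ≈ 1312.80. The difference π(x) − Li(x) ≈ -17.80 is typically negative for small/moderate x (Li(x) overestimates), though Littlewood's theorem shows this sign changes infinitely often.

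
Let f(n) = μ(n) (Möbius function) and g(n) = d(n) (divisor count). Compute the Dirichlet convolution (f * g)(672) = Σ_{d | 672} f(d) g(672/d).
(μ * d)(672) = 1

Divisors of 672: [1, 2, 3, 4, 6, 7, 8, 12, 14, 16, 21, 24, 28, 32, 42, 48, 56, 84, 96, 112, 168, 224, 336, 672]. For each d | 672:
  d = 1: μ(1) · d(672/1) = 1 · 24 = 24
  d = 2: μ(2) · d(672/2) = -1 · 20 = -20
  d = 3: μ(3) · d(672/3) = -1 · 12 = -12
  d = 4: μ(4) · d(672/4) = 0 · 16 = 0
  d = 6: μ(6) · d(672/6) = 1 · 10 = 10
  d = 7: μ(7) · d(672/7) = -1 · 12 = -12
  d = 8: μ(8) · d(672/8) = 0 · 12 = 0
  d = 12: μ(12) · d(672/12) = 0 · 8 = 0
  d = 14: μ(14) · d(672/14) = 1 · 10 = 10
  d = 16: μ(16) · d(672/16) = 0 · 8 = 0
  d = 21: μ(21) · d(672/21) = 1 · 6 = 6
  d = 24: μ(24) · d(672/24) = 0 · 6 = 0
  d = 28: μ(28) · d(672/28) = 0 · 8 = 0
  d = 32: μ(32) · d(672/32) = 0 · 4 = 0
  d = 42: μ(42) · d(672/42) = -1 · 5 = -5
  d = 48: μ(48) · d(672/48) = 0 · 4 = 0
  d = 56: μ(56) · d(672/56) = 0 · 6 = 0
  d = 84: μ(84) · d(672/84) = 0 · 4 = 0
  d = 96: μ(96) · d(672/96) = 0 · 2 = 0
  d = 112: μ(112) · d(672/112) = 0 · 4 = 0
  d = 168: μ(168) · d(672/168) = 0 · 3 = 0
  d = 224: μ(224) · d(672/224) = 0 · 2 = 0
  d = 336: μ(336) · d(672/336) = 0 · 2 = 0
  d = 672: μ(672) · d(672/672) = 0 · 1 = 0
Summing: (μ * d)(672) = 24 + -20 + -12 + 0 + 10 + -12 + 0 + 0 + 10 + 0 + 6 + 0 + 0 + 0 + -5 + 0 + 0 + 0 + 0 + 0 + 0 + 0 + 0 + 0 = 1.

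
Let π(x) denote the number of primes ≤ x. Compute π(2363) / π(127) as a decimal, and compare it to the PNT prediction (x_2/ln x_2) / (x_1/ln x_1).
π(2363)/π(127) = 350/31 ≈ 11.2903;  PNT prediction ≈ 11.6035.

π(127) = 31 and π(2363) = 350, so π(2363)/π(127) ≈ 11.2903. The PNT-predicted ratio is (2363/ln(2363)) / (127/ln(127)) ≈ 11.6035. The two agree to within a few percent, as expected.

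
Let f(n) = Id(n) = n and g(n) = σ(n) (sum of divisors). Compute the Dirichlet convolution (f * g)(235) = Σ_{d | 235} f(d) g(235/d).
(Id * σ)(235) = 1045

Divisors of 235: [1, 5, 47, 235]. For each d | 235:
  d = 1: Id(1) · σ(235/1) = 1 · 288 = 288
  d = 5: Id(5) · σ(235/5) = 5 · 48 = 240
  d = 47: Id(47) · σ(235/47) = 47 · 6 = 282
  d = 235: Id(235) · σ(235/235) = 235 · 1 = 235
Summing: (Id * σ)(235) = 288 + 240 + 282 + 235 = 1045.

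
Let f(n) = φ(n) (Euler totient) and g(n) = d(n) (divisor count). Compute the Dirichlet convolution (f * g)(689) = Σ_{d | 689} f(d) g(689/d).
(φ * d)(689) = 756

Divisors of 689: [1, 13, 53, 689]. For each d | 689:
  d = 1: φ(1) · d(689/1) = 1 · 4 = 4
  d = 13: φ(13) · d(689/13) = 12 · 2 = 24
  d = 53: φ(53) · d(689/53) = 52 · 2 = 104
  d = 689: φ(689) · d(689/689) = 624 · 1 = 624
Summing: (φ * d)(689) = 4 + 24 + 104 + 624 = 756.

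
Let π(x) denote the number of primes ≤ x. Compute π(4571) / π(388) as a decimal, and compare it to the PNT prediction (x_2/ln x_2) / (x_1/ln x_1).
π(4571)/π(388) = 619/76 ≈ 8.1447;  PNT prediction ≈ 8.3330.

π(388) = 76 and π(4571) = 619, so π(4571)/π(388) ≈ 8.1447. The PNT-predicted ratio is (4571/ln(4571)) / (388/ln(388)) ≈ 8.3330. The two agree to within a few percent, as expected.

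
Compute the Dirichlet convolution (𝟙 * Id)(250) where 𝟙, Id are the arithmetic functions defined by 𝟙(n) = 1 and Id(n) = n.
(𝟙 * Id)(250) = 468

Divisors of 250: [1, 2, 5, 10, 25, 50, 125, 250]. For each d | 250:
  d = 1: 𝟙(1) · Id(250/1) = 1 · 250 = 250
  d = 2: 𝟙(2) · Id(250/2) = 1 · 125 = 125
  d = 5: 𝟙(5) · Id(250/5) = 1 · 50 = 50
  d = 10: 𝟙(10) · Id(250/10) = 1 · 25 = 25
  d = 25: 𝟙(25) · Id(250/25) = 1 · 10 = 10
  d = 50: 𝟙(50) · Id(250/50) = 1 · 5 = 5
  d = 125: 𝟙(125) · Id(250/125) = 1 · 2 = 2
  d = 250: 𝟙(250) · Id(250/250) = 1 · 1 = 1
Summing: (𝟙 * Id)(250) = 250 + 125 + 50 + 25 + 10 + 5 + 2 + 1 = 468.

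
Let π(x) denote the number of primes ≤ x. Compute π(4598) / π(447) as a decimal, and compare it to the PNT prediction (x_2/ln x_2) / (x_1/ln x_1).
π(4598)/π(447) = 622/86 ≈ 7.2326;  PNT prediction ≈ 7.4434.

π(447) = 86 and π(4598) = 622, so π(4598)/π(447) ≈ 7.2326. The PNT-predicted ratio is (4598/ln(4598)) / (447/ln(447)) ≈ 7.4434. The two agree to within a few percent, as expected.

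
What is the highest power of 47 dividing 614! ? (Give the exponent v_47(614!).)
v_47(614!) = 13

Legendre's formula: v_p(n!) = Σ_{k ≥ 1} ⌊n / p^k⌋. For p = 47, n = 614, the terms are:
  ⌊614/47^1⌋ = ⌊614/47⌋ = 13
(the next term ⌊614/47^2⌋ = 0, terminating the sum). Summing: v_47(614!) = 13 = 13.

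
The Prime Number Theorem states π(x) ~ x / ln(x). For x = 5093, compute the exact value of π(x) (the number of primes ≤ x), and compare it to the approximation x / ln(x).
π(5093) = 680;  x/ln(x) ≈ 596.68;  relative error ≈ 12.25%.

Directly count primes up to 5093: π(5093) = 680. The PNT approximation gives 5093/ln(5093) ≈ 5093/8.53562 ≈ 596.68. Relative error (π(x) − x/ln(x)) / π(x) ≈ 12.25%; the approximation is known to undercount slightly (Li(x) is a better estimate).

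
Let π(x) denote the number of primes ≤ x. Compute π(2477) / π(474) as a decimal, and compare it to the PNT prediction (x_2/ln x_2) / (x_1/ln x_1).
π(2477)/π(474) = 367/91 ≈ 4.0330;  PNT prediction ≈ 4.1200.

π(474) = 91 and π(2477) = 367, so π(2477)/π(474) ≈ 4.0330. The PNT-predicted ratio is (2477/ln(2477)) / (474/ln(474)) ≈ 4.1200. The two agree to within a few percent, as expected.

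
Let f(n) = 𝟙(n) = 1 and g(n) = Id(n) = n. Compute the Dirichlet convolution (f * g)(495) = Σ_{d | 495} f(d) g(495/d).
(𝟙 * Id)(495) = 936

Divisors of 495: [1, 3, 5, 9, 11, 15, 33, 45, 55, 99, 165, 495]. For each d | 495:
  d = 1: 𝟙(1) · Id(495/1) = 1 · 495 = 495
  d = 3: 𝟙(3) · Id(495/3) = 1 · 165 = 165
  d = 5: 𝟙(5) · Id(495/5) = 1 · 99 = 99
  d = 9: 𝟙(9) · Id(495/9) = 1 · 55 = 55
  d = 11: 𝟙(11) · Id(495/11) = 1 · 45 = 45
  d = 15: 𝟙(15) · Id(495/15) = 1 · 33 = 33
  d = 33: 𝟙(33) · Id(495/33) = 1 · 15 = 15
  d = 45: 𝟙(45) · Id(495/45) = 1 · 11 = 11
  d = 55: 𝟙(55) · Id(495/55) = 1 · 9 = 9
  d = 99: 𝟙(99) · Id(495/99) = 1 · 5 = 5
  d = 165: 𝟙(165) · Id(495/165) = 1 · 3 = 3
  d = 495: 𝟙(495) · Id(495/495) = 1 · 1 = 1
Summing: (𝟙 * Id)(495) = 495 + 165 + 99 + 55 + 45 + 33 + 15 + 11 + 9 + 5 + 3 + 1 = 936.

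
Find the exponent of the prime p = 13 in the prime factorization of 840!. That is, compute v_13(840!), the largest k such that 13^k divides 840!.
v_13(840!) = 68

Legendre's formula: v_p(n!) = Σ_{k ≥ 1} ⌊n / p^k⌋. For p = 13, n = 840, the terms are:
  ⌊840/13^1⌋ = ⌊840/13⌋ = 64
  ⌊840/13^2⌋ = ⌊840/169⌋ = 4
(the next term ⌊840/13^3⌋ = 0, terminating the sum). Summing: v_13(840!) = 64 + 4 = 68.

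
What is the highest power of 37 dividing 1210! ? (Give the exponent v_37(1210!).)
v_37(1210!) = 32

Legendre's formula: v_p(n!) = Σ_{k ≥ 1} ⌊n / p^k⌋. For p = 37, n = 1210, the terms are:
  ⌊1210/37^1⌋ = ⌊1210/37⌋ = 32
(the next term ⌊1210/37^2⌋ = 0, terminating the sum). Summing: v_37(1210!) = 32 = 32.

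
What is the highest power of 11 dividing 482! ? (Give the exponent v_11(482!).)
v_11(482!) = 46

Legendre's formula: v_p(n!) = Σ_{k ≥ 1} ⌊n / p^k⌋. For p = 11, n = 482, the terms are:
  ⌊482/11^1⌋ = ⌊482/11⌋ = 43
  ⌊482/11^2⌋ = ⌊482/121⌋ = 3
(the next term ⌊482/11^3⌋ = 0, terminating the sum). Summing: v_11(482!) = 43 + 3 = 46.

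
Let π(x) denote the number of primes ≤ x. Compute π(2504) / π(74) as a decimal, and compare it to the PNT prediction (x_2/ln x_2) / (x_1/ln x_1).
π(2504)/π(74) = 368/21 ≈ 17.5238;  PNT prediction ≈ 18.6106.

π(74) = 21 and π(2504) = 368, so π(2504)/π(74) ≈ 17.5238. The PNT-predicted ratio is (2504/ln(2504)) / (74/ln(74)) ≈ 18.6106. The two agree to within a few percent, as expected.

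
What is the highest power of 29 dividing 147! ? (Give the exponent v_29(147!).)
v_29(147!) = 5

Legendre's formula: v_p(n!) = Σ_{k ≥ 1} ⌊n / p^k⌋. For p = 29, n = 147, the terms are:
  ⌊147/29^1⌋ = ⌊147/29⌋ = 5
(the next term ⌊147/29^2⌋ = 0, terminating the sum). Summing: v_29(147!) = 5 = 5.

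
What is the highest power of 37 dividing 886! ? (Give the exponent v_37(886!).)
v_37(886!) = 23

Legendre's formula: v_p(n!) = Σ_{k ≥ 1} ⌊n / p^k⌋. For p = 37, n = 886, the terms are:
  ⌊886/37^1⌋ = ⌊886/37⌋ = 23
(the next term ⌊886/37^2⌋ = 0, terminating the sum). Summing: v_37(886!) = 23 = 23.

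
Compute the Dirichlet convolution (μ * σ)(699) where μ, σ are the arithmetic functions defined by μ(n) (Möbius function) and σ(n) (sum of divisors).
(μ * σ)(699) = 699

Divisors of 699: [1, 3, 233, 699]. For each d | 699:
  d = 1: μ(1) · σ(699/1) = 1 · 936 = 936
  d = 3: μ(3) · σ(699/3) = -1 · 234 = -234
  d = 233: μ(233) · σ(699/233) = -1 · 4 = -4
  d = 699: μ(699) · σ(699/699) = 1 · 1 = 1
Summing: (μ * σ)(699) = 936 + -234 + -4 + 1 = 699.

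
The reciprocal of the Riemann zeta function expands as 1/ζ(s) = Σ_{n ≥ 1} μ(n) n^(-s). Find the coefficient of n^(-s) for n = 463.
μ(463) = -1

Factor n = 463 = 463. μ(n) = 0 if any exponent ≥ 2 (not squarefree); otherwise μ(n) = (−1)^{ω(n)} where ω(n) is the number of distinct prime factors. Applying: μ(463) = -1.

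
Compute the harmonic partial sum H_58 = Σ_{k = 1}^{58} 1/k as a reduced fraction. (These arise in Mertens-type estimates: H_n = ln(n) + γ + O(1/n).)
H_58 = 254381445831833111660789/54749786241679275146400

Direct summation: H_58 = 1 + 1/2 + ... + 1/58. The least common denominator is lcm(1, ..., 58) = 164249358725037825439200; over this denominator the numerator is 164249358725037825439200 + 82124679362518912719600 + 54749786241679275146400 + 41062339681259456359800 + 32849871745007565087840 + 27374893120839637573200 + 23464194103576832205600 + 20531169840629728179900 + 18249928747226425048800 + 16424935872503782543920 + 14931759884094347767200 + 13687446560419818786600 + 12634566055772140418400 + 11732097051788416102800 + 10949957248335855029280 + 10265584920314864089950 + 9661726983825754437600 + 9124964373613212524400 + 8644703090791464496800 + 8212467936251891271960 + 7821398034525610735200 + 7465879942047173883600 + 7141276466305992410400 + 6843723280209909393300 + 6569974349001513017568 + 6317283027886070209200 + 6083309582408808349600 + 5866048525894208051400 + 5663770990518545704800 + 5474978624167927514640 + 5298366410485091143200 + 5132792460157432044975 + 4977253294698115922400 + 4830863491912877218800 + 4692838820715366441120 + 4562482186806606262200 + 4439171857433454741600 + 4322351545395732248400 + 4211522018590713472800 + 4106233968125945635980 + 4006081920122873791200 + 3910699017262805367600 + 3819752528489251754400 + 3732939971023586941800 + 3649985749445285009760 + 3570638233152996205200 + 3494667206915698413600 + 3421861640104954696650 + 3352027729082404600800 + 3284987174500756508784 + 3220575661275251479200 + 3158641513943035104600 + 3099044504245996706400 + 3041654791204404174800 + 2986351976818869553440 + 2933024262947104025700 + 2881567696930488165600 + 2831885495259272852400 = 763144337495499334982367, so H_58 = 763144337495499334982367/164249358725037825439200; reducing by gcd(763144337495499334982367, 164249358725037825439200) = 3 gives 254381445831833111660789/54749786241679275146400 ≈ 4.64625. (The PNT-adjacent estimate ln(58) + γ ≈ 4.63766 matches within O(1/n).)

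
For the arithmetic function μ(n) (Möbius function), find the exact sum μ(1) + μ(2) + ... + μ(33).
Σ_{n ≤ 33} μ(n) = -3

Compute μ(n) for each 1 ≤ n ≤ 33: μ(1) = 1, μ(2) = -1, μ(3) = -1, μ(4) = 0, μ(5) = -1, μ(6) = 1, μ(7) = -1, μ(8) = 0, μ(9) = 0, μ(10) = 1, μ(11) = -1, μ(12) = 0, μ(13) = -1, μ(14) = 1, μ(15) = 1, μ(16) = 0, μ(17) = -1, μ(18) = 0, μ(19) = -1, μ(20) = 0, μ(21) = 1, μ(22) = 1, μ(23) = -1, μ(24) = 0, μ(25) = 0, μ(26) = 1, μ(27) = 0, μ(28) = 0, μ(29) = -1, μ(30) = -1, μ(31) = -1, μ(32) = 0, μ(33) = 1. Summing all 33 values: -3. (Mertens function M(x) = Σ_{n ≤ x} μ(n); on average M(x) should be small (PNT ⟺ M(x) = o(x)).)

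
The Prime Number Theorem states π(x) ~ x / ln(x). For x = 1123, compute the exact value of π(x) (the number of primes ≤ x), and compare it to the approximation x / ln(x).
π(1123) = 188;  x/ln(x) ≈ 159.89;  relative error ≈ 14.95%.

Directly count primes up to 1123: π(1123) = 188. The PNT approximation gives 1123/ln(1123) ≈ 1123/7.02376 ≈ 159.89. Relative error (π(x) − x/ln(x)) / π(x) ≈ 14.95%; the approximation is known to undercount slightly (Li(x) is a better estimate).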